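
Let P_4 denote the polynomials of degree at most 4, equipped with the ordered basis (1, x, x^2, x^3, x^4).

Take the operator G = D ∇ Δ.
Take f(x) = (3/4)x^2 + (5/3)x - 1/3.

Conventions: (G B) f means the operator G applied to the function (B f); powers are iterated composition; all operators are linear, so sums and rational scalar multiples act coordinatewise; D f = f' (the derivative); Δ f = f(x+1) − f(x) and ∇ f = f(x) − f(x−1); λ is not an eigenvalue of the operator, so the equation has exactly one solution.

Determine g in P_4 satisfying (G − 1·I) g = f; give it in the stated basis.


the result is g(x) = -(3/4)x^2 - (5/3)x + 1/3

write g with unknown coordinates in the stated basis and equate coefficients in (G − 1·I) g = f
solving from the highest basis element down gives g = -(3/4)x^2 - (5/3)x + 1/3
check: G g = 0
so G g − 1·g = (3/4)x^2 + (5/3)x - 1/3 = f ✓


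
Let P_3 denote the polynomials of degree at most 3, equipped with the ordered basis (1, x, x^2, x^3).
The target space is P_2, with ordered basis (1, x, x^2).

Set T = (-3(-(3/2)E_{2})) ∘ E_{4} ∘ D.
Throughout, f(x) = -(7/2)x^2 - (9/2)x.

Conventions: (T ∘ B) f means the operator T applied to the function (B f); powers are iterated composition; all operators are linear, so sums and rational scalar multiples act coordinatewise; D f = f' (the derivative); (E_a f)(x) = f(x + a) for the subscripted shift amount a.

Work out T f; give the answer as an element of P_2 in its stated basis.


the result is g(x) = -(63/2)x - 837/4

D f = -7x - 9/2
E_{4} D f = -7x - 65/2
E_{2} (E_{4} ∘ D) f = -7x - 93/2
(-(3/2)E_{2}) (E_{4} ∘ D) f = (21/2)x + 279/4
(-3(-(3/2)E_{2})) (E_{4} ∘ D) f = -(63/2)x - 837/4


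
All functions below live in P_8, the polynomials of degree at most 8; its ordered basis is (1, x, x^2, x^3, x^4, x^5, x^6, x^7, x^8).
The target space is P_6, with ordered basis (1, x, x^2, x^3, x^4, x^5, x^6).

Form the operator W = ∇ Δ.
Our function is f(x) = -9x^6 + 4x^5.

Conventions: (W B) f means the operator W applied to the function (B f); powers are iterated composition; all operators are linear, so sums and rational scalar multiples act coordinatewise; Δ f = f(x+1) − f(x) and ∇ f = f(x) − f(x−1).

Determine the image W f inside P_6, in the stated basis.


Δ f = -54x^5 - 115x^4 - 140x^3 - 95x^2 - 34x - 5
∇ Δ f = -270x^4 + 80x^3 - 270x^2 + 40x - 18

the image equals g(x) = -270x^4 + 80x^3 - 270x^2 + 40x - 18


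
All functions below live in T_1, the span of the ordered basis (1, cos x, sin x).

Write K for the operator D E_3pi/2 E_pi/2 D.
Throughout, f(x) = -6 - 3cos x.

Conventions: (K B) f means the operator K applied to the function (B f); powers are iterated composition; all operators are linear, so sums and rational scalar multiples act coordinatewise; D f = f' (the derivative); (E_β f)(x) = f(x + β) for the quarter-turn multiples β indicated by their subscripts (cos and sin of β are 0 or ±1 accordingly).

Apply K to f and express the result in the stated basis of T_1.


the image equals g(x) = 3cos x

D f = 3sin x
E_pi/2 D f = 3cos x
E_3pi/2 E_pi/2 D f = 3sin x
D E_3pi/2 E_pi/2 D f = 3cos x


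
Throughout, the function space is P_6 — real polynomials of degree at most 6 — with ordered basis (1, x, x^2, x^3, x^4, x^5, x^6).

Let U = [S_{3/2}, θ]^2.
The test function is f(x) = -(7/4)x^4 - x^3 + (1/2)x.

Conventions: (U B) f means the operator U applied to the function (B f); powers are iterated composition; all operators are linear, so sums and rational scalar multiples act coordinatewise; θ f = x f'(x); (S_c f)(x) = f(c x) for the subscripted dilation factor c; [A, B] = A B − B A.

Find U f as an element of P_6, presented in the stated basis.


θ f = -7x^4 - 3x^3 + (1/2)x
S_{3/2} θ f = -(567/16)x^4 - (81/8)x^3 + (3/4)x
S_{3/2} f = -(567/64)x^4 - (27/8)x^3 + (3/4)x
θ S_{3/2} f = -(567/16)x^4 - (81/8)x^3 + (3/4)x
[S_{3/2}, θ] f = 0
θ [S_{3/2}, θ] f = 0
S_{3/2} θ [S_{3/2}, θ] f = 0
S_{3/2} [S_{3/2}, θ] f = 0
θ S_{3/2} [S_{3/2}, θ] f = 0
[S_{3/2}, θ] [S_{3/2}, θ] f = 0

g(x) = 0


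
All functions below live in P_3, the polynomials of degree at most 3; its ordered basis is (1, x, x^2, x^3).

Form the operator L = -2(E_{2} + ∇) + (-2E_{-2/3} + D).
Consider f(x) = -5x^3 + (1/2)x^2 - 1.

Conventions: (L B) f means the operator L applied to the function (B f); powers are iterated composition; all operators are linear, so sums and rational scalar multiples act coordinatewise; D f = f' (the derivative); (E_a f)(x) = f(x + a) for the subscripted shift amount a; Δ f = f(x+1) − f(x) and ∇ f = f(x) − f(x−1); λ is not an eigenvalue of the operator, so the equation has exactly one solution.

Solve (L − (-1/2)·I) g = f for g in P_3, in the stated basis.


write g with unknown coordinates in the stated basis and equate coefficients in (L − (-1/2)·I) g = f
solving from the highest basis element down gives g = (10/7)x^3 - (227/49)x^2 + (436/343)x + 62702/64827
check: L g = -(40/7)x^3 + (138/49)x^2 - (218/343)x - 96178/64827
so L g − (-1/2)·g = -5x^3 + (1/2)x^2 - 1 = f ✓

the result is g(x) = (10/7)x^3 - (227/49)x^2 + (436/343)x + 62702/64827


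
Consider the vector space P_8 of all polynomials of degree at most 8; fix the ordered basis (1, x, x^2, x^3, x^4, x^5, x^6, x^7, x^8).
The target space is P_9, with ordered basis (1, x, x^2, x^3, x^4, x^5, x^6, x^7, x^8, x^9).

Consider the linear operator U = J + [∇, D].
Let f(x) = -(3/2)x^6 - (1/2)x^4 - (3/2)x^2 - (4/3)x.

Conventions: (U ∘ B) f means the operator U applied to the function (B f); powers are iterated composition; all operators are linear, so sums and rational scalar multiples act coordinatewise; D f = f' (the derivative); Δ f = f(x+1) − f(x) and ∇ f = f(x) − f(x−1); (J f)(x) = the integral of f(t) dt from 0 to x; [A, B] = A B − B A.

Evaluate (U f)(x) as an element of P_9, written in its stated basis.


the image equals g(x) = -(3/14)x^7 - (1/10)x^5 - (1/2)x^3 - (2/3)x^2

J f = -(3/14)x^7 - (1/10)x^5 - (1/2)x^3 - (2/3)x^2
D f = -9x^5 - 2x^3 - 3x - 4/3
∇ D f = -45x^4 + 90x^3 - 96x^2 + 51x - 14
∇ f = -9x^5 + (45/2)x^4 - 32x^3 + (51/2)x^2 - 14x + 13/6
D ∇ f = -45x^4 + 90x^3 - 96x^2 + 51x - 14
[∇, D] f = 0
(J + [∇, D]) f = -(3/14)x^7 - (1/10)x^5 - (1/2)x^3 - (2/3)x^2


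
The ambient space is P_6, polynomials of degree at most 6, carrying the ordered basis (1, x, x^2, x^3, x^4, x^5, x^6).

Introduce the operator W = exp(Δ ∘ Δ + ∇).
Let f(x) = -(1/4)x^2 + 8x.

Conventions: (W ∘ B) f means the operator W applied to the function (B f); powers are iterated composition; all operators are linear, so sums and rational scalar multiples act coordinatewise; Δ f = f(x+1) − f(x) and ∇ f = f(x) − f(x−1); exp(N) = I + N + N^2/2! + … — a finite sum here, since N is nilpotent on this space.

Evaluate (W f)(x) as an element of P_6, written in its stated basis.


order-1 term: -(1/2)x + 31/4
order-2 term: -1/4
the series for exp(Δ ∘ Δ + ∇) f terminates at order 2
exp(Δ ∘ Δ + ∇) f = -(1/4)x^2 + (15/2)x + 15/2

g(x) = -(1/4)x^2 + (15/2)x + 15/2


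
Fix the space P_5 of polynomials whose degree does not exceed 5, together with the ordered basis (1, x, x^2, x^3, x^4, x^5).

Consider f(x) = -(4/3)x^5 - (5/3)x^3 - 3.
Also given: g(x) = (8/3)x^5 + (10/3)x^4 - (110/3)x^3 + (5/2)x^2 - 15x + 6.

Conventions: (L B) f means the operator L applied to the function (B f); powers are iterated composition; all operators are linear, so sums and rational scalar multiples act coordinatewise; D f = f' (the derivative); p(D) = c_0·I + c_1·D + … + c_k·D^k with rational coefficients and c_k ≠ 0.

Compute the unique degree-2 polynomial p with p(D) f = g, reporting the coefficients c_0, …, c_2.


p(D) = -2·I − (1/2)·D + (3/2)·D^2, i.e. c_0 = -2, c_1 = -1/2, c_2 = 3/2

D^0 f = -(4/3)x^5 - (5/3)x^3 - 3
D^1 f = -(20/3)x^4 - 5x^2
D^2 f = -(80/3)x^3 - 10x
matching coefficients of g against c_0 f + c_1 Df + … from the top degree down determines the c_i
solution: c_0 = -2, c_1 = -1/2, c_2 = 3/2


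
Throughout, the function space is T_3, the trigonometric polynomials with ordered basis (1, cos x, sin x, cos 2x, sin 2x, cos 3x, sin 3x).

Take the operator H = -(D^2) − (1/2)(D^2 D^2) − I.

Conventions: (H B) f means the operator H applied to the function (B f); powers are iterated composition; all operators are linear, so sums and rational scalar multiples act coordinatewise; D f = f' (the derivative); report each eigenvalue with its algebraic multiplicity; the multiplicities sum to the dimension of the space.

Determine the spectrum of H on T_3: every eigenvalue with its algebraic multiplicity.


λ = -65/2 (multiplicity 2), λ = -5 (multiplicity 2), λ = -1 (multiplicity 1), λ = -1/2 (multiplicity 2)

image of 1: -1
image of cos x: -(1/2)cos x
image of sin x: -(1/2)sin x
image of cos 2x: -5cos 2x
image of sin 2x: -5sin 2x
image of cos 3x: -(65/2)cos 3x
image of sin 3x: -(65/2)sin 3x
the matrix is diagonal; its diagonal is (-1, -1/2, -1/2, -5, -5, -65/2, -65/2)
for a triangular matrix the eigenvalues are the diagonal entries, with algebraic multiplicity their repetition count


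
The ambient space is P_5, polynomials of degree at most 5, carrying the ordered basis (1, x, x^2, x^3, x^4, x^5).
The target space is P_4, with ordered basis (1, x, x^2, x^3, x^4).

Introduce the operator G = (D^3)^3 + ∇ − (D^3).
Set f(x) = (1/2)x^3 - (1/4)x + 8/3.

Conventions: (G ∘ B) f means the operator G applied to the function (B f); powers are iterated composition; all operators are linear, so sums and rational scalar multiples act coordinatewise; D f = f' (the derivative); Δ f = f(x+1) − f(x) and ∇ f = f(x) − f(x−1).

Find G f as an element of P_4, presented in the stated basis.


g(x) = (3/2)x^2 - (3/2)x - 11/4

D f = (3/2)x^2 - 1/4
D D f = 3x
D D D f = 3
D D^3 f = 0
D D D^3 f = 0
D D D D^3 f = 0
D D^3 D^3 f = 0
D D D^3 D^3 f = 0
D D D D^3 D^3 f = 0
∇ f = (3/2)x^2 - (3/2)x + 1/4
D f = (3/2)x^2 - 1/4
D D f = 3x
D D D f = 3
(-(D^3)) f = -3
((D^3)^3 + ∇ − (D^3)) f = (3/2)x^2 - (3/2)x - 11/4


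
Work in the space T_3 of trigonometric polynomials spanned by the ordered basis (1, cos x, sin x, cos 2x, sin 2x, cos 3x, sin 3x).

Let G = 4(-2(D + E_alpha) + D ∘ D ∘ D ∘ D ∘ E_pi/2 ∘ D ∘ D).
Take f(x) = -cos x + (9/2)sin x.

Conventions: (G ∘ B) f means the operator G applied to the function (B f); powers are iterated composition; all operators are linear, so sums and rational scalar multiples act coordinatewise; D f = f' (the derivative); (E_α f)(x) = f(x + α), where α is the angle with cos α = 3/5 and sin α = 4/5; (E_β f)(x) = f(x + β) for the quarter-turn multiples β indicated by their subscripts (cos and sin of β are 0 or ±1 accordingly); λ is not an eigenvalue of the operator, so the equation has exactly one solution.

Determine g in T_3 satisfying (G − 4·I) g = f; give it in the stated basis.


write g with unknown coordinates in the stated basis and equate coefficients in (G − 4·I) g = f
solving from the highest basis element down gives g = (229/1040)cos x - (53/1040)sin x
check: G g = -(31/260)cos x + (1117/260)sin x
so G g − 4·g = -cos x + (9/2)sin x = f ✓

g(x) = (229/1040)cos x - (53/1040)sin x


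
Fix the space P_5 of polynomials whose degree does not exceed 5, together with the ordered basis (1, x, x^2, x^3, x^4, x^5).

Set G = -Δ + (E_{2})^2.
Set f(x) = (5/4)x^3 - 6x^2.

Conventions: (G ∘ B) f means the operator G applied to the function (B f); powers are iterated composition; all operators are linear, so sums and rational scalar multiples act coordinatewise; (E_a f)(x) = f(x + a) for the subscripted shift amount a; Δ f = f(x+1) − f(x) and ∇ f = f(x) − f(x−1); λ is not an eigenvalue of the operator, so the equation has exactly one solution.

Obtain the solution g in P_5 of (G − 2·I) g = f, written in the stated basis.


write g with unknown coordinates in the stated basis and equate coefficients in (G − 2·I) g = f
solving from the highest basis element down gives g = -(5/4)x^3 - (21/4)x^2 - (351/4)x - 1683/4
check: G g = -(5/4)x^3 - (33/2)x^2 - (351/2)x - 1683/2
so G g − 2·g = (5/4)x^3 - 6x^2 = f ✓

g(x) = -(5/4)x^3 - (21/4)x^2 - (351/4)x - 1683/4


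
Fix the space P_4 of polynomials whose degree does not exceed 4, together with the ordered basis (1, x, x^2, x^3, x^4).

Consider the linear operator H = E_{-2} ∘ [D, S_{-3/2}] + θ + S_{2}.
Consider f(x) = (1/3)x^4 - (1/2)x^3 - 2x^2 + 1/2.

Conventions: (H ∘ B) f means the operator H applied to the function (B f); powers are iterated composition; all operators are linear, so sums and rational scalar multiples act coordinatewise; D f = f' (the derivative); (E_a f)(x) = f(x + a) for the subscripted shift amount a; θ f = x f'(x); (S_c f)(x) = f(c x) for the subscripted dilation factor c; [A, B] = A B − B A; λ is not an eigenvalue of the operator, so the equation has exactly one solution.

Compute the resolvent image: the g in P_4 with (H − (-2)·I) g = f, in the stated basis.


the result is g(x) = (1/66)x^4 - (89/1144)x^3 - (2239/73216)x^2 - (19203/146432)x - 423763/878592

write g with unknown coordinates in the stated basis and equate coefficients in (H − (-2)·I) g = f
solving from the highest basis element down gives g = (1/66)x^4 - (89/1144)x^3 - (2239/73216)x^2 - (19203/146432)x - 423763/878592
check: H g = (10/33)x^4 - (197/572)x^3 - (70977/36608)x^2 + (19203/73216)x + 643411/439296
so H g − (-2)·g = (1/3)x^4 - (1/2)x^3 - 2x^2 + 1/2 = f ✓


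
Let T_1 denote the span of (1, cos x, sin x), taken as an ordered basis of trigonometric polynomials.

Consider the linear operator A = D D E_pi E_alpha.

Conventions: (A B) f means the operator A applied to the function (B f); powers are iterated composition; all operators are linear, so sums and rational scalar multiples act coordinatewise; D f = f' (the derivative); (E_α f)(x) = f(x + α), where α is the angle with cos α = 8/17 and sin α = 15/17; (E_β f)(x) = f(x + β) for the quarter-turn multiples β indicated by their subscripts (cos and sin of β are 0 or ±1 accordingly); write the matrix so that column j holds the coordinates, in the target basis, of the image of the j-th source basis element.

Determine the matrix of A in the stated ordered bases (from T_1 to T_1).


image of 1: 0
image of cos x: (8/17)cos x - (15/17)sin x
image of sin x: (15/17)cos x + (8/17)sin x
each image's coordinates form column j of the matrix

the matrix is [[0, 0, 0]; [0, 8/17, 15/17]; [0, -15/17, 8/17]] (rows listed top to bottom)


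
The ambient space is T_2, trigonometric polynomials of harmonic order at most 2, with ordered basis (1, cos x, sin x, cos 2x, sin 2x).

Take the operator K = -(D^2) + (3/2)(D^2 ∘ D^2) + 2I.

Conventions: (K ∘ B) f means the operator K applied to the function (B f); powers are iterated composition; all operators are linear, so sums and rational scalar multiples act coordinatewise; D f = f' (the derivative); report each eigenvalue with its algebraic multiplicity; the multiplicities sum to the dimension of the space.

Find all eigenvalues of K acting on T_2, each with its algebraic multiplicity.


image of 1: 2
image of cos x: (9/2)cos x
image of sin x: (9/2)sin x
image of cos 2x: 30cos 2x
image of sin 2x: 30sin 2x
the matrix is diagonal; its diagonal is (2, 9/2, 9/2, 30, 30)
for a triangular matrix the eigenvalues are the diagonal entries, with algebraic multiplicity their repetition count

λ = 2 (multiplicity 1), λ = 9/2 (multiplicity 2), λ = 30 (multiplicity 2)


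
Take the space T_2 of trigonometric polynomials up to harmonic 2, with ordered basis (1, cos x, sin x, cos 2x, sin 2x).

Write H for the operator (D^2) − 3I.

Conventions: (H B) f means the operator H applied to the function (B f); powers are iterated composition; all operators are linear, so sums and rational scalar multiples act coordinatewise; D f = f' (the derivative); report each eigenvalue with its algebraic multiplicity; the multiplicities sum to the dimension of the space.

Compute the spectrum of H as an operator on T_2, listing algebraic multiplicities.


λ = -7 (multiplicity 2), λ = -4 (multiplicity 2), λ = -3 (multiplicity 1)

image of 1: -3
image of cos x: -4cos x
image of sin x: -4sin x
image of cos 2x: -7cos 2x
image of sin 2x: -7sin 2x
the matrix is diagonal; its diagonal is (-3, -4, -4, -7, -7)
for a triangular matrix the eigenvalues are the diagonal entries, with algebraic multiplicity their repetition count


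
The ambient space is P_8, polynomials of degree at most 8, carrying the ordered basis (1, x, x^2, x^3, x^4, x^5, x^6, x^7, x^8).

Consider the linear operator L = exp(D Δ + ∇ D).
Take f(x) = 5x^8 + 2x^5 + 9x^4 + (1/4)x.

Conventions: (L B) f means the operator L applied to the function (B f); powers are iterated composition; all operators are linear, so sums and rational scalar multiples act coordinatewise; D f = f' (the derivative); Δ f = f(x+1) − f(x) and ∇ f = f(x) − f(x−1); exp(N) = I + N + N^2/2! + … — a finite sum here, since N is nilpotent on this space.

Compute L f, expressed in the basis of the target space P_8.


order-1 term: 560x^6 + 2800x^4 + 80x^3 + 1896x^2 + 80x + 152
order-2 term: 16800x^4 + 67200x^2 + 480x + 18352
order-3 term: 134400x^2 + 134400
order-4 term: 134400
the series for exp(D Δ + ∇ D) f terminates at order 4
exp(D Δ + ∇ D) f = 5x^8 + 560x^6 + 2x^5 + 19609x^4 + 80x^3 + 203496x^2 + (2241/4)x + 287304

g(x) = 5x^8 + 560x^6 + 2x^5 + 19609x^4 + 80x^3 + 203496x^2 + (2241/4)x + 287304


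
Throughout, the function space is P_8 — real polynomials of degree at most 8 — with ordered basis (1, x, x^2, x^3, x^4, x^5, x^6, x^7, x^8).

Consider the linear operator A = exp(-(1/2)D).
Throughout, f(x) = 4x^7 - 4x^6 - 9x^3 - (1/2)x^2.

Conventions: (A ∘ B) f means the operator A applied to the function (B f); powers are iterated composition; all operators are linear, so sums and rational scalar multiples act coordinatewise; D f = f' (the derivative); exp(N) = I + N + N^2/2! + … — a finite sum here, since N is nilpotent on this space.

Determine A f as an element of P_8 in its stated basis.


the image equals g(x) = 4x^7 - 18x^6 + 33x^5 - (65/2)x^4 + (39/4)x^3 + (53/8)x^2 - (81/16)x + 29/32

order-1 term: -14x^6 + 12x^5 + (27/2)x^2 + (1/2)x
order-2 term: 21x^5 - 15x^4 - (27/4)x - 1/8
order-3 term: -(35/2)x^4 + 10x^3 + 9/8
order-4 term: (35/4)x^3 - (15/4)x^2
order-5 term: -(21/8)x^2 + (3/4)x
order-6 term: (7/16)x - 1/16
order-7 term: -1/32
the series for exp(-(1/2)D) f terminates at order 7
exp(-(1/2)D) f = 4x^7 - 18x^6 + 33x^5 - (65/2)x^4 + (39/4)x^3 + (53/8)x^2 - (81/16)x + 29/32


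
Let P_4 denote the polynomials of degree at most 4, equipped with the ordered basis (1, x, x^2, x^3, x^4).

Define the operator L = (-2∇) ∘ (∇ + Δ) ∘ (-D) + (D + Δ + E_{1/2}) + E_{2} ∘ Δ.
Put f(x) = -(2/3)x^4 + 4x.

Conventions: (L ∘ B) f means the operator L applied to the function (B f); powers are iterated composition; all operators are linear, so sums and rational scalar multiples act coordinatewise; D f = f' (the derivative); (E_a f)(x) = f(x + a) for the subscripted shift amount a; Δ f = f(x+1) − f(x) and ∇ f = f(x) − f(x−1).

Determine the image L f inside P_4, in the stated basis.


the image equals g(x) = -(2/3)x^4 - (28/3)x^3 - 25x^2 - (341/3)x + 47/24

D f = -(8/3)x^3 + 4
(-D) f = (8/3)x^3 - 4
∇ (-D) f = 8x^2 - 8x + 8/3
Δ (-D) f = 8x^2 + 8x + 8/3
(∇ + Δ) (-D) f = 16x^2 + 16/3
∇ (∇ + Δ) (-D) f = 32x - 16
(-2∇) (∇ + Δ) (-D) f = -64x + 32
D f = -(8/3)x^3 + 4
Δ f = -(8/3)x^3 - 4x^2 - (8/3)x + 10/3
E_{1/2} f = -(2/3)x^4 - (4/3)x^3 - x^2 + (11/3)x + 47/24
(D + Δ + E_{1/2}) f = -(2/3)x^4 - (20/3)x^3 - 5x^2 + x + 223/24
Δ f = -(8/3)x^3 - 4x^2 - (8/3)x + 10/3
E_{2} Δ f = -(8/3)x^3 - 20x^2 - (152/3)x - 118/3
((-2∇) ∘ (∇ + Δ) ∘ (-D) + (D + Δ + E_{1/2}) + E_{2} ∘ Δ) f = -(2/3)x^4 - (28/3)x^3 - 25x^2 - (341/3)x + 47/24


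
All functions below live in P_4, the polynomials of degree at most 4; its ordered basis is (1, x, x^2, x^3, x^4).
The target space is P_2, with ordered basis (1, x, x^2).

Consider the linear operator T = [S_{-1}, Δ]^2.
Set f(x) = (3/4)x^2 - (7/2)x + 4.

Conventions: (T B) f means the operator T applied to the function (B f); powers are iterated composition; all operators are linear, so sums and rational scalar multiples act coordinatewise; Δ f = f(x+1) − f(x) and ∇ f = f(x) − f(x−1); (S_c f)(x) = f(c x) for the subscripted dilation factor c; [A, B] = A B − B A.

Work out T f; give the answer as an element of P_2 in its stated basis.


Δ f = (3/2)x - 11/4
S_{-1} Δ f = -(3/2)x - 11/4
S_{-1} f = (3/4)x^2 + (7/2)x + 4
Δ S_{-1} f = (3/2)x + 17/4
[S_{-1}, Δ] f = -3x - 7
Δ [S_{-1}, Δ] f = -3
S_{-1} Δ [S_{-1}, Δ] f = -3
S_{-1} [S_{-1}, Δ] f = 3x - 7
Δ S_{-1} [S_{-1}, Δ] f = 3
[S_{-1}, Δ] [S_{-1}, Δ] f = -6

g(x) = -6


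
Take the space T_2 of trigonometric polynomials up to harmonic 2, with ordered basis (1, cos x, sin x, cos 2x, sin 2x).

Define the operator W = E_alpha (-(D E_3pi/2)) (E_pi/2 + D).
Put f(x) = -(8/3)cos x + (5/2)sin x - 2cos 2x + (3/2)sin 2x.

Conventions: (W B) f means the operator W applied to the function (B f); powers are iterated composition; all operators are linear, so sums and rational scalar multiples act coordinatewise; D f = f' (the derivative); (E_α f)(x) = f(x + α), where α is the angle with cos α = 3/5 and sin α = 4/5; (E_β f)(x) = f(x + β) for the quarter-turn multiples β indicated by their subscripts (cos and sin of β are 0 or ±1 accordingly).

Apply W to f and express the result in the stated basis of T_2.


E_pi/2 f = (5/2)cos x + (8/3)sin x + 2cos 2x - (3/2)sin 2x
D f = (5/2)cos x + (8/3)sin x + 3cos 2x + 4sin 2x
(E_pi/2 + D) f = 5cos x + (16/3)sin x + 5cos 2x + (5/2)sin 2x
E_3pi/2 (E_pi/2 + D) f = -(16/3)cos x + 5sin x - 5cos 2x - (5/2)sin 2x
D E_3pi/2 (E_pi/2 + D) f = 5cos x + (16/3)sin x - 5cos 2x + 10sin 2x
(-(D E_3pi/2)) (E_pi/2 + D) f = -5cos x - (16/3)sin x + 5cos 2x - 10sin 2x
E_alpha (-(D E_3pi/2)) (E_pi/2 + D) f = -(109/15)cos x + (4/5)sin x - 11cos 2x - 2sin 2x

g(x) = -(109/15)cos x + (4/5)sin x - 11cos 2x - 2sin 2x


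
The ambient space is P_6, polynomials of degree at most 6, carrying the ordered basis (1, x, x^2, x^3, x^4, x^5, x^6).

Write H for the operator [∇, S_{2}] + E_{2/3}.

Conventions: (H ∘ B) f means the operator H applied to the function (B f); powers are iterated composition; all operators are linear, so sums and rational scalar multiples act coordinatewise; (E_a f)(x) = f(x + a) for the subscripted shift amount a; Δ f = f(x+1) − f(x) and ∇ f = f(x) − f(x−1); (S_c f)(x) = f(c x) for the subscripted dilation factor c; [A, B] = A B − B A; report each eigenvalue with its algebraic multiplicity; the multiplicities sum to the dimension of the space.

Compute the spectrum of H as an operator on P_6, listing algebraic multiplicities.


λ = 1 (multiplicity 7)

image of 1: 1
image of x: x + 5/3
image of x^2: x^2 + (16/3)x - 23/9
image of x^3: x^3 + 14x^2 - (50/3)x + 197/27
image of x^4: x^4 + (104/3)x^3 - (208/3)x^2 + (1544/27)x - 1199/81
image of x^5: x^5 + (250/3)x^4 - (2120/9)x^3 + (7640/27)x^2 - (12070/81)x + 7565/243
image of x^6: x^6 + 196x^5 - (2140/3)x^4 + (30400/27)x^3 - (24220/27)x^2 + (30196/81)x - 45863/729
the matrix is upper triangular; its diagonal is (1, 1, 1, 1, 1, 1, 1)
for a triangular matrix the eigenvalues are the diagonal entries, with algebraic multiplicity their repetition count


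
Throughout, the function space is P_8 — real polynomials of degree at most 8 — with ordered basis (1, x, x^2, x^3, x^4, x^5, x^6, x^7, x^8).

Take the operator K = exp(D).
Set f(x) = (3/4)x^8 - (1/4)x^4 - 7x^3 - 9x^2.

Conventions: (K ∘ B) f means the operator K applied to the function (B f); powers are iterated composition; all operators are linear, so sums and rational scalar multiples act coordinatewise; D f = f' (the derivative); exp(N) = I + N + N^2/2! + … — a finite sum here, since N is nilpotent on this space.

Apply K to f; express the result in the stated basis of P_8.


order-1 term: 6x^7 - x^3 - 21x^2 - 18x
order-2 term: 21x^6 - (3/2)x^2 - 21x - 9
order-3 term: 42x^5 - x - 7
order-4 term: (105/2)x^4 - 1/4
order-5 term: 42x^3
order-6 term: 21x^2
order-7 term: 6x
order-8 term: 3/4
the series for exp(D) f terminates at order 8
exp(D) f = (3/4)x^8 + 6x^7 + 21x^6 + 42x^5 + (209/4)x^4 + 34x^3 - (21/2)x^2 - 34x - 31/2

the result is g(x) = (3/4)x^8 + 6x^7 + 21x^6 + 42x^5 + (209/4)x^4 + 34x^3 - (21/2)x^2 - 34x - 31/2


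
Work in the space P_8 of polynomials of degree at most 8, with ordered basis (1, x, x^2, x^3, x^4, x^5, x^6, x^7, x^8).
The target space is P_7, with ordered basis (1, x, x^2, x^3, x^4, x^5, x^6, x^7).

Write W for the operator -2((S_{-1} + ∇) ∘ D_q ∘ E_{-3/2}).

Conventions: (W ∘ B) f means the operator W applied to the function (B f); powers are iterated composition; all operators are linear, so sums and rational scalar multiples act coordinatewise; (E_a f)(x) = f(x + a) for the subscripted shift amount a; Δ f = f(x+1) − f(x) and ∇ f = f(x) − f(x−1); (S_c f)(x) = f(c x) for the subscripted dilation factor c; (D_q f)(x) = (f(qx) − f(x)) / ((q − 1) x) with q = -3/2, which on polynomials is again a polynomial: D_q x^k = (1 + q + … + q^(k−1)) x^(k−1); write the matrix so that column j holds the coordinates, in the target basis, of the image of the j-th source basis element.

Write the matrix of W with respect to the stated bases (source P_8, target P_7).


image of 1: 0
image of x: -2
image of x^2: -x + 7
image of x^3: -(7/2)x^2 - (5/2)x - 29/2
image of x^4: -(13/4)x^3 + (123/4)x^2 + (75/4)x + 91/4
image of x^5: -(55/8)x^4 - (25/8)x^3 - (885/8)x^2 - (625/8)x - 185/8
image of x^6: -(133/16)x^5 + (1655/16)x^4 + (875/16)x^3 + (4435/16)x^2 + (4375/16)x - 209/16
image of x^7: -(463/32)x^6 + (15/32)x^5 - (17415/32)x^4 - (10625/32)x^3 - (15315/32)x^2 - (28125/32)x + 5419/32
image of x^8: -(1261/64)x^7 + (19939/64)x^6 + (6675/64)x^5 + (128195/64)x^4 + (101875/64)x^3 + (12387/64)x^2 + (171875/64)x - 43133/64
each image's coordinates form column j of the matrix

the matrix is [[0, -2, 7, -29/2, 91/4, -185/8, -209/16, 5419/32, -43133/64]; [0, 0, -1, -5/2, 75/4, -625/8, 4375/16, -28125/32, 171875/64]; [0, 0, 0, -7/2, 123/4, -885/8, 4435/16, -15315/32, 12387/64]; [0, 0, 0, 0, -13/4, -25/8, 875/16, -10625/32, 101875/64]; [0, 0, 0, 0, 0, -55/8, 1655/16, -17415/32, 128195/64]; [0, 0, 0, 0, 0, 0, -133/16, 15/32, 6675/64]; [0, 0, 0, 0, 0, 0, 0, -463/32, 19939/64]; [0, 0, 0, 0, 0, 0, 0, 0, -1261/64]] (rows listed top to bottom)


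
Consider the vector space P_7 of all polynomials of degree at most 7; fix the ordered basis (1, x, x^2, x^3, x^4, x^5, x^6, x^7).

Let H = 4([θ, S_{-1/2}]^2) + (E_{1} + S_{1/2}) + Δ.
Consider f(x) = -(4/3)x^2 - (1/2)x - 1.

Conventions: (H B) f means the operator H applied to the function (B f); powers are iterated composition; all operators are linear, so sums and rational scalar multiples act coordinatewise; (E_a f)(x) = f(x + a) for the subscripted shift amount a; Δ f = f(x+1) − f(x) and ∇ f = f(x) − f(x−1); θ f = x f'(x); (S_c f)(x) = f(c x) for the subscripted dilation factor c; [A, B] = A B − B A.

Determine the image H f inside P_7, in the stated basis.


S_{-1/2} f = -(1/3)x^2 + (1/4)x - 1
θ S_{-1/2} f = -(2/3)x^2 + (1/4)x
θ f = -(8/3)x^2 - (1/2)x
S_{-1/2} θ f = -(2/3)x^2 + (1/4)x
[θ, S_{-1/2}] f = 0
S_{-1/2} [θ, S_{-1/2}] f = 0
θ S_{-1/2} [θ, S_{-1/2}] f = 0
θ [θ, S_{-1/2}] f = 0
S_{-1/2} θ [θ, S_{-1/2}] f = 0
[θ, S_{-1/2}] [θ, S_{-1/2}] f = 0
(4([θ, S_{-1/2}]^2)) f = 0
E_{1} f = -(4/3)x^2 - (19/6)x - 17/6
S_{1/2} f = -(1/3)x^2 - (1/4)x - 1
(E_{1} + S_{1/2}) f = -(5/3)x^2 - (41/12)x - 23/6
Δ f = -(8/3)x - 11/6
(4([θ, S_{-1/2}]^2) + (E_{1} + S_{1/2}) + Δ) f = -(5/3)x^2 - (73/12)x - 17/3

the image equals g(x) = -(5/3)x^2 - (73/12)x - 17/3


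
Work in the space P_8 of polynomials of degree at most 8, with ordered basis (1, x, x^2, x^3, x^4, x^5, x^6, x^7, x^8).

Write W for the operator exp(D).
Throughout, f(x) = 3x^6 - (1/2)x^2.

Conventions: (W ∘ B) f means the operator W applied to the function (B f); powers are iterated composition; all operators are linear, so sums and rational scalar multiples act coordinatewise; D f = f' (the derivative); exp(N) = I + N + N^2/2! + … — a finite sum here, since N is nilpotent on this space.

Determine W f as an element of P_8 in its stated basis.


g(x) = 3x^6 + 18x^5 + 45x^4 + 60x^3 + (89/2)x^2 + 17x + 5/2

order-1 term: 18x^5 - x
order-2 term: 45x^4 - 1/2
order-3 term: 60x^3
order-4 term: 45x^2
order-5 term: 18x
order-6 term: 3
the series for exp(D) f terminates at order 6
exp(D) f = 3x^6 + 18x^5 + 45x^4 + 60x^3 + (89/2)x^2 + 17x + 5/2


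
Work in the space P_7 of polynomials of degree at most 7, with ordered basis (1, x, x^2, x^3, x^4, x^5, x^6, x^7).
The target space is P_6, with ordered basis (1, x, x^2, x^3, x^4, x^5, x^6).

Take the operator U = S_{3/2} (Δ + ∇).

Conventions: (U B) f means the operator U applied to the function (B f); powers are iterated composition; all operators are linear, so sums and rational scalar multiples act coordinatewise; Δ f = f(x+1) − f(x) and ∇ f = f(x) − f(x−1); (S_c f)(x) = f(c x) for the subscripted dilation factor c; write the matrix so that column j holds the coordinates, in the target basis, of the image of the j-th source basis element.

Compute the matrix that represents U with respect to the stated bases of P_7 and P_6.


image of 1: 0
image of x: 2
image of x^2: 6x
image of x^3: (27/2)x^2 + 2
image of x^4: 27x^3 + 12x
image of x^5: (405/8)x^4 + 45x^2 + 2
image of x^6: (729/8)x^5 + 135x^3 + 18x
image of x^7: (5103/32)x^6 + (2835/8)x^4 + (189/2)x^2 + 2
each image's coordinates form column j of the matrix

the matrix is [[0, 2, 0, 2, 0, 2, 0, 2]; [0, 0, 6, 0, 12, 0, 18, 0]; [0, 0, 0, 27/2, 0, 45, 0, 189/2]; [0, 0, 0, 0, 27, 0, 135, 0]; [0, 0, 0, 0, 0, 405/8, 0, 2835/8]; [0, 0, 0, 0, 0, 0, 729/8, 0]; [0, 0, 0, 0, 0, 0, 0, 5103/32]] (rows listed top to bottom)


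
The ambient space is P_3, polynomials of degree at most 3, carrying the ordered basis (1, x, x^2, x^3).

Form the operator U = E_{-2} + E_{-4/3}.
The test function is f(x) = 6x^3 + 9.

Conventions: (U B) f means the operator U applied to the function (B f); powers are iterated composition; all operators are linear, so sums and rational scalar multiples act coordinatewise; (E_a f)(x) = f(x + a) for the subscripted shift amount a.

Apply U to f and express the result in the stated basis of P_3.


the image equals g(x) = 12x^3 - 60x^2 + 104x - 398/9

E_{-2} f = 6x^3 - 36x^2 + 72x - 39
E_{-4/3} f = 6x^3 - 24x^2 + 32x - 47/9
(E_{-2} + E_{-4/3}) f = 12x^3 - 60x^2 + 104x - 398/9


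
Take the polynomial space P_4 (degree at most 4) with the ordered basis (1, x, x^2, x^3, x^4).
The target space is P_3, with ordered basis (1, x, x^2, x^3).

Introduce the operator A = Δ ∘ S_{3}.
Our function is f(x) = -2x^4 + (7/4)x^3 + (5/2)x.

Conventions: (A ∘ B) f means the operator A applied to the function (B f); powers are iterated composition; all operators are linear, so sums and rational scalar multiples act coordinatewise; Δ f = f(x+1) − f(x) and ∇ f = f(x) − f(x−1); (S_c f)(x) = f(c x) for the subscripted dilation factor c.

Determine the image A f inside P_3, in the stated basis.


S_{3} f = -162x^4 + (189/4)x^3 + (15/2)x
Δ S_{3} f = -648x^3 - (3321/4)x^2 - (2025/4)x - 429/4

the image equals g(x) = -648x^3 - (3321/4)x^2 - (2025/4)x - 429/4


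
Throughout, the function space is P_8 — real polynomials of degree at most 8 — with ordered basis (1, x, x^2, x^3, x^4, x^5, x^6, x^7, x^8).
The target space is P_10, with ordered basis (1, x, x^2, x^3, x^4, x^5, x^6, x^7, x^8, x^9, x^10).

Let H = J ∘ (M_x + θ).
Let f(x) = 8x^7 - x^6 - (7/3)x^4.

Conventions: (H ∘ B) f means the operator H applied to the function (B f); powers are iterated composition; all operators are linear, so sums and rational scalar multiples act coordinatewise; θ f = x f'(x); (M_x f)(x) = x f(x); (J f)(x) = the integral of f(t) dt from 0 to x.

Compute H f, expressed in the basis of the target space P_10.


g(x) = (8/9)x^9 + (55/8)x^8 - (6/7)x^7 - (7/18)x^6 - (28/15)x^5

M_x f = 8x^8 - x^7 - (7/3)x^5
θ f = 56x^7 - 6x^6 - (28/3)x^4
(M_x + θ) f = 8x^8 + 55x^7 - 6x^6 - (7/3)x^5 - (28/3)x^4
J (M_x + θ) f = (8/9)x^9 + (55/8)x^8 - (6/7)x^7 - (7/18)x^6 - (28/15)x^5


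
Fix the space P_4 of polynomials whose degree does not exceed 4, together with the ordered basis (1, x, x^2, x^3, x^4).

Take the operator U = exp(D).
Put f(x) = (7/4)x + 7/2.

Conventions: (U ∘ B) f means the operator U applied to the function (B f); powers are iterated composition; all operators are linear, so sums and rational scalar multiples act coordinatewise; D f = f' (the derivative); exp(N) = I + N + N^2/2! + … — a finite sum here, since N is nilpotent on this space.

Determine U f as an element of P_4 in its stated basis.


the image equals g(x) = (7/4)x + 21/4

order-1 term: 7/4
the series for exp(D) f terminates at order 1
exp(D) f = (7/4)x + 21/4


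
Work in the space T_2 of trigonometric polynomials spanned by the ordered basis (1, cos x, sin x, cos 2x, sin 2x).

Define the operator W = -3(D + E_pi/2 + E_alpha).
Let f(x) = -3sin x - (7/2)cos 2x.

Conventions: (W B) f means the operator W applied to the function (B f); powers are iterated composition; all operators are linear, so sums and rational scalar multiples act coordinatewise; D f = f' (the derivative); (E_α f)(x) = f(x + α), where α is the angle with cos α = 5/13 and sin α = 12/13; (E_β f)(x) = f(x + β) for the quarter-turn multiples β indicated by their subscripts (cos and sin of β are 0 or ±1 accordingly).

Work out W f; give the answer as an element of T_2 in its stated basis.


D f = -3cos x + 7sin 2x
E_pi/2 f = -3cos x + (7/2)cos 2x
E_alpha f = -(36/13)cos x - (15/13)sin x + (833/338)cos 2x + (420/169)sin 2x
(D + E_pi/2 + E_alpha) f = -(114/13)cos x - (15/13)sin x + (1008/169)cos 2x + (1603/169)sin 2x
(-3(D + E_pi/2 + E_alpha)) f = (342/13)cos x + (45/13)sin x - (3024/169)cos 2x - (4809/169)sin 2x

the result is g(x) = (342/13)cos x + (45/13)sin x - (3024/169)cos 2x - (4809/169)sin 2x


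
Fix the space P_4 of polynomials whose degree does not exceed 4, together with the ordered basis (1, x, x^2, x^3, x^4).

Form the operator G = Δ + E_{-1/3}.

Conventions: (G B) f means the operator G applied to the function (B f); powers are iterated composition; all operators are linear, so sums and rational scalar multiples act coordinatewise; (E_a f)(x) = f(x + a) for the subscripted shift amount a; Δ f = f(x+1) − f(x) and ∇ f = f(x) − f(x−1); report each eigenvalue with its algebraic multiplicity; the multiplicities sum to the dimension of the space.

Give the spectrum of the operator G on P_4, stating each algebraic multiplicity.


λ = 1 (multiplicity 5)

image of 1: 1
image of x: x + 2/3
image of x^2: x^2 + (4/3)x + 10/9
image of x^3: x^3 + 2x^2 + (10/3)x + 26/27
image of x^4: x^4 + (8/3)x^3 + (20/3)x^2 + (104/27)x + 82/81
the matrix is upper triangular; its diagonal is (1, 1, 1, 1, 1)
for a triangular matrix the eigenvalues are the diagonal entries, with algebraic multiplicity their repetition count


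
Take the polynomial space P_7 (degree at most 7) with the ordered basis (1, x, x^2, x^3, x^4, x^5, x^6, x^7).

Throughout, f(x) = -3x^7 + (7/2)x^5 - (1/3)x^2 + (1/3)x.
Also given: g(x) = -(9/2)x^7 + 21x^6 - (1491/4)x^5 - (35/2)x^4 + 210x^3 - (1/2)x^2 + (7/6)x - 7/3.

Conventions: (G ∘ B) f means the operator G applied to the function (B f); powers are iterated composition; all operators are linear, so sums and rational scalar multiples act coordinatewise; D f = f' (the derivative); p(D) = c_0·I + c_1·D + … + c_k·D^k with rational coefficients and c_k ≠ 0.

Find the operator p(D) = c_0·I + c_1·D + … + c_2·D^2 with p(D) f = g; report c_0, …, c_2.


D^0 f = -3x^7 + (7/2)x^5 - (1/3)x^2 + (1/3)x
D^1 f = -21x^6 + (35/2)x^4 - (2/3)x + 1/3
D^2 f = -126x^5 + 70x^3 - 2/3
matching coefficients of g against c_0 f + c_1 Df + … from the top degree down determines the c_i
solution: c_0 = 3/2, c_1 = -1, c_2 = 3

p(D) = (3/2)·I − D + 3·D^2, i.e. c_0 = 3/2, c_1 = -1, c_2 = 3


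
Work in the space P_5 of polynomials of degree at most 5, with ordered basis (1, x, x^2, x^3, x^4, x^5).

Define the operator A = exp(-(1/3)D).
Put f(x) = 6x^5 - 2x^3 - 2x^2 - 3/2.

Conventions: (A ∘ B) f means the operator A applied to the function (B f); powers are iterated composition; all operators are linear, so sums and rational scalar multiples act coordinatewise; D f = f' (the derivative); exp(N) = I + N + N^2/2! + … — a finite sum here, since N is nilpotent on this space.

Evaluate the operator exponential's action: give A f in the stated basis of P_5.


the result is g(x) = 6x^5 - 10x^4 + (14/3)x^3 - (20/9)x^2 + (28/27)x - 271/162

order-1 term: -10x^4 + 2x^2 + (4/3)x
order-2 term: (20/3)x^3 - (2/3)x - 2/9
order-3 term: -(20/9)x^2 + 2/27
order-4 term: (10/27)x
order-5 term: -2/81
the series for exp(-(1/3)D) f terminates at order 5
exp(-(1/3)D) f = 6x^5 - 10x^4 + (14/3)x^3 - (20/9)x^2 + (28/27)x - 271/162


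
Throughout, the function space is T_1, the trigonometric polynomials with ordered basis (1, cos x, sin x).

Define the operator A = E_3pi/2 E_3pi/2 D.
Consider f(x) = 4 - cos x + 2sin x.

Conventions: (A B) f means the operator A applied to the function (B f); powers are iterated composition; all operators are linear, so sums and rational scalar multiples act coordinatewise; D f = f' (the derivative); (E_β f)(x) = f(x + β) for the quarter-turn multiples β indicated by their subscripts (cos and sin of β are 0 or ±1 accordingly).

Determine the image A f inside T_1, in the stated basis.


D f = 2cos x + sin x
E_3pi/2 D f = -cos x + 2sin x
E_3pi/2 E_3pi/2 D f = -2cos x - sin x

g(x) = -2cos x - sin x


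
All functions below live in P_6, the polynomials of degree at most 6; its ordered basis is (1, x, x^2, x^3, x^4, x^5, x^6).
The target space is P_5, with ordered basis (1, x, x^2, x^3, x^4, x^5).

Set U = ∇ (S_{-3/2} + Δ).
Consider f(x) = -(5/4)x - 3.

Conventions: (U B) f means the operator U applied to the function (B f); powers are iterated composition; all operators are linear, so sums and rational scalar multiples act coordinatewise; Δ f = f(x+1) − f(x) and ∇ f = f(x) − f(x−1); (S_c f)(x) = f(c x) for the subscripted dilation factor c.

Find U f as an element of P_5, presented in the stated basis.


S_{-3/2} f = (15/8)x - 3
Δ f = -5/4
(S_{-3/2} + Δ) f = (15/8)x - 17/4
∇ (S_{-3/2} + Δ) f = 15/8

g(x) = 15/8


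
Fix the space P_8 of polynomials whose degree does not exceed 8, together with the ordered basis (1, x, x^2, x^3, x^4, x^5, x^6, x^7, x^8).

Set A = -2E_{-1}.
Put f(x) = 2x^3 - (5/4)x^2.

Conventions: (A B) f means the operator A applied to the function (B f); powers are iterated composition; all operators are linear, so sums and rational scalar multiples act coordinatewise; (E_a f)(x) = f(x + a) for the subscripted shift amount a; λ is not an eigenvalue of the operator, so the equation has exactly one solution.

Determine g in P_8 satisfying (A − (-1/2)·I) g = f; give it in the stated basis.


the image equals g(x) = -(4/3)x^3 - (9/2)x^2 - (20/3)x - 14/3

write g with unknown coordinates in the stated basis and equate coefficients in (A − (-1/2)·I) g = f
solving from the highest basis element down gives g = -(4/3)x^3 - (9/2)x^2 - (20/3)x - 14/3
check: A g = (8/3)x^3 + x^2 + (10/3)x + 7/3
so A g − (-1/2)·g = 2x^3 - (5/4)x^2 = f ✓


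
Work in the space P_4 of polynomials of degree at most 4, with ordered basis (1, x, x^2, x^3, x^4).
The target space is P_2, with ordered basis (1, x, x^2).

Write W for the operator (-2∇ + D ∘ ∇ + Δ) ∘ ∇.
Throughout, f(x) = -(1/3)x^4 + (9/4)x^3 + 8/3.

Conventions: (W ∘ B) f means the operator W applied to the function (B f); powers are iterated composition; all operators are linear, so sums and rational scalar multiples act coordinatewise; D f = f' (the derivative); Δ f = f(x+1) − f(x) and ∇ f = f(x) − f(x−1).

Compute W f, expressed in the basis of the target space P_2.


the result is g(x) = 4x^2 - (75/2)x + 343/6

∇ f = -(4/3)x^3 + (35/4)x^2 - (97/12)x + 31/12
∇ ∇ f = -4x^2 + (43/2)x - 109/6
(-2∇) ∇ f = 8x^2 - 43x + 109/3
∇ ∇ f = -4x^2 + (43/2)x - 109/6
D ∇ ∇ f = -8x + 43/2
Δ ∇ f = -4x^2 + (27/2)x - 2/3
(-2∇ + D ∘ ∇ + Δ) ∇ f = 4x^2 - (75/2)x + 343/6
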